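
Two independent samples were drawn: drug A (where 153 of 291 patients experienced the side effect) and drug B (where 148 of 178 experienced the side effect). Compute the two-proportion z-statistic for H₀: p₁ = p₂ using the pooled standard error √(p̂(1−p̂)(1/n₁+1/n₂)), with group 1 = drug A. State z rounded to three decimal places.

z = -6.700

Sample proportions: p̂₁ = 153/291 = 0.52577 and p̂₂ = 148/178 = 0.83146.
Pooling: p̂ = 301/469 = 0.64179.
Pooled SE = √[0.2298953·0.00905440] ≈ 0.045624.
z = (p̂₁ − p̂₂)/SE = (0.52577 − 0.83146)/0.045624 = -0.30569/0.045624 = -6.700.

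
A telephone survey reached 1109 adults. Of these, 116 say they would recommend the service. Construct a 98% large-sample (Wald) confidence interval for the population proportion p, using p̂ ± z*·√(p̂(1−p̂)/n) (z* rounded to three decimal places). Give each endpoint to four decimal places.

With x = 116 successes in n = 1109, p̂ = 0.10460.
SE = √(p̂(1−p̂)/n) = √(0.093658/1109) = 0.009190.
The 98% critical value is z* = 2.326.
Margin = 2.326·0.009190 = 0.02138.
CI: 0.10460 ± 0.02138 = (0.0832, 0.1260).

(0.0832, 0.1260)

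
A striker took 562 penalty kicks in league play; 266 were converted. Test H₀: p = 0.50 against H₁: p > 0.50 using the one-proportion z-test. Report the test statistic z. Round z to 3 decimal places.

z = -1.265

Sample proportion p̂ = 266/562 = 0.47331.
SE₀ = √(0.50·0.50/562) = 0.021091.
Test statistic: z = -0.02669/0.021091 = -1.265.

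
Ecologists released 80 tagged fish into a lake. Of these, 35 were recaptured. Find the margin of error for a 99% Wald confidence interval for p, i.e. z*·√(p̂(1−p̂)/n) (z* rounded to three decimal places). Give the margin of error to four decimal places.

The sample proportion is 35/80 = 0.43750.
Standard error of p̂: √(0.246094/80) = √0.003076172 = 0.055463.
For 99% confidence, z* = 2.576.
ME = 2.576·0.055463 = 0.1429.

ME = 0.1429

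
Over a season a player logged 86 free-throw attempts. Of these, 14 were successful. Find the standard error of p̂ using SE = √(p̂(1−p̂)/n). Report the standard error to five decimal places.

SE = 0.03981

p̂ = 14/86 = 0.16279.
p̂(1−p̂) = 0.136289.
SE = √(0.136289/86) = 0.03981.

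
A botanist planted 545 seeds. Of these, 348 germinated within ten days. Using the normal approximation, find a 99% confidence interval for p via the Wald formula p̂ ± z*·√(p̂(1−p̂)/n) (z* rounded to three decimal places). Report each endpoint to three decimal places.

With x = 348 successes in n = 545, p̂ = 0.63853.
SE = √(p̂(1−p̂)/n) = √(0.230809/545) = 0.020579.
For 99% confidence, z* = 2.576.
Margin of error: 2.576 × 0.020579 = 0.05301.
Interval: 0.63853 ± 0.05301 → (0.586, 0.692).

(0.586, 0.692)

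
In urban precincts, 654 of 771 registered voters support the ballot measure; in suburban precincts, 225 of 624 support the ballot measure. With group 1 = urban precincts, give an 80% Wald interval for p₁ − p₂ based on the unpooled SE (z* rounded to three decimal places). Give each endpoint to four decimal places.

p̂₁ = 0.84825, p̂₂ = 0.36058, so the observed difference is 0.48767.
SE = √(0.000166955 + 0.000369489) = √0.000536444 = 0.023161.
z* = 1.282 at the 80% level. Margin of error = 0.02969.
So the interval runs from 0.4580 to 0.5174.

(0.4580, 0.5174)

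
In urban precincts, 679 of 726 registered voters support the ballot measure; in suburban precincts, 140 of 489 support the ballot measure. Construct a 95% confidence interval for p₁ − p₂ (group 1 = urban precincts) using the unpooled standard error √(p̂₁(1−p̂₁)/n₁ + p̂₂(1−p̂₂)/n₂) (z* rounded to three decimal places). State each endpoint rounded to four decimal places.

p̂₁ = 0.93526, p̂₂ = 0.28630, so the observed difference is 0.64896.
SE = √(0.000083398 + 0.000417856) = √0.000501254 = 0.022389.
The 95% critical value is z* = 1.960. Margin = 1.960·0.022389 = 0.04388.
CI: 0.64896 ± 0.04388 = (0.6051, 0.6928).

(0.6051, 0.6928)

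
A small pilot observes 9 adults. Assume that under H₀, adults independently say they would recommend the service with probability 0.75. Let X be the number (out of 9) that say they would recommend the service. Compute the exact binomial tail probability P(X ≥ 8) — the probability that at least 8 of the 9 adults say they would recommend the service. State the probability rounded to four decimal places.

X ~ Binomial(n=9, p=0.75).
P(X ≥ 8) = C(9,8)·0.75^8·0.25^1 + C(9,9)·0.75^9·0.25^0.
= 0.225254 + 0.075085 = 0.3003.

P = 0.3003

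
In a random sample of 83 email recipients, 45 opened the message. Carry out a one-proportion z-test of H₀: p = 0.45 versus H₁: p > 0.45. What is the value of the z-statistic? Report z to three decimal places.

z = 1.688

Sample proportion p̂ = 45/83 = 0.54217.
SE₀ = √(0.45·0.55/83) = 0.054607.
z = (p̂ − p₀)/SE = (0.54217 − 0.45)/0.054607 = 1.688.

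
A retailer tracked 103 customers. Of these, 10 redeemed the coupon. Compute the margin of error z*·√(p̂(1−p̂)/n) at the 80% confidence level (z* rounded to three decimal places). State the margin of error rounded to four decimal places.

With x = 10 successes in n = 103, p̂ = 0.09709.
SE = √(p̂(1−p̂)/n) = √(0.087661/103) = 0.029173.
For 80% confidence, z* = 1.282.
So ME = 0.0374.

ME = 0.0374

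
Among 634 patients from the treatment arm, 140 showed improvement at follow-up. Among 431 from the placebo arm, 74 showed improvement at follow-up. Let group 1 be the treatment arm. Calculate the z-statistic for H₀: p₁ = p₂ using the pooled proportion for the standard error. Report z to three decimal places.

p̂₁ = 140/634 = 0.22082, p̂₂ = 74/431 = 0.17169.
Pooled p̂ = (140+74)/(634+431) = 214/1065 = 0.20094.
Pooled SE = √[0.1605625·0.00389747] ≈ 0.025016.
z = 0.04913/0.025016 = 1.964.

z = 1.964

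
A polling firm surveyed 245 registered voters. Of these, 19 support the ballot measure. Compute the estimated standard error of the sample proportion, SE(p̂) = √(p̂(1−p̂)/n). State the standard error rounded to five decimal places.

SE = 0.01709

The sample proportion is 19/245 = 0.07755.
p̂(1−p̂) = 0.07755·0.92245 = 0.071536.
SE = √(0.071536/245) = √0.000291984 = 0.01709.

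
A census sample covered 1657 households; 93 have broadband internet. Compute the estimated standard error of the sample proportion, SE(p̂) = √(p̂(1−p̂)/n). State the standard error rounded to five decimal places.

Sample proportion p̂ = 93/1657 = 0.05613.
p̂(1−p̂) = 0.052979.
SE = √(0.052979/1657) = 0.00565.

SE = 0.00565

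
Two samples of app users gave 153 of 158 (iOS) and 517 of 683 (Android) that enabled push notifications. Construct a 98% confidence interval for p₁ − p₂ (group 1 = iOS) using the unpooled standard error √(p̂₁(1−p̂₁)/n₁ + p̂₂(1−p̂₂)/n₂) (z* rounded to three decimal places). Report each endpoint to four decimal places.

(0.1613, 0.2615)

p̂₁ = 153/158 = 0.96835, p̂₂ = 517/683 = 0.75695; p̂₁ − p̂₂ = 0.21140.
SE = √(0.000193950 + 0.000269362) = √0.000463312 = 0.021525.
For 98% confidence, z* = 2.326. Margin of error = 0.05007.
CI: 0.21140 ± 0.05007 = (0.1613, 0.2615).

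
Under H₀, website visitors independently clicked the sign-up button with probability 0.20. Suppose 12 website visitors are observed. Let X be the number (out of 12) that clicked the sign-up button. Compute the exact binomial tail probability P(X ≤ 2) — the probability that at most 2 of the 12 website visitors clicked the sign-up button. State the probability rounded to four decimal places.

X is binomial with n = 12 and p = 0.20.
P(X ≤ 2) = C(12,0)·0.20^0·0.80^12 + C(12,1)·0.20^1·0.80^11 + C(12,2)·0.20^2·0.80^10.
= 0.068719 + 0.206158 + 0.283468 = 0.5583.

P = 0.5583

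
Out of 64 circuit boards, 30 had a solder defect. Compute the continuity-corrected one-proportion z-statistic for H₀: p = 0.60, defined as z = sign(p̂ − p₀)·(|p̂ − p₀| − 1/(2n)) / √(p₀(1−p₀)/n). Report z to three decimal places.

z = -2.016

The sample proportion is 30/64 = 0.46875. p̂ − p₀ = -0.131250.
1/(2n) = 0.007812.
Corrected numerator: |-0.131250| − 0.007812 = 0.123438.
Null standard error: √(0.60·0.40/64) = √0.003750000 = 0.061237.
z = −0.123438/0.061237 = -2.016.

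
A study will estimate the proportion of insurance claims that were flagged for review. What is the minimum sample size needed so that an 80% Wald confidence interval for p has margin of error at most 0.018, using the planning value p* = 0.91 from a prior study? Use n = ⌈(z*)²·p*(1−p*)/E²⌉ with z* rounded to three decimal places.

n = 416

z* = 1.282 at the 80% level.
p*(1−p*) = 0.91·0.09 = 0.0819.
Required n before rounding: 1.643524 × 0.0819 / 0.018² = 415.446.
Rounding up, n = 416.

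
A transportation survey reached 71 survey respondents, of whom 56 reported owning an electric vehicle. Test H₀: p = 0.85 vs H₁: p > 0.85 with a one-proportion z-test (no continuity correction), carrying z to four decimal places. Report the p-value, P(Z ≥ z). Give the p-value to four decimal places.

p̂ = 56/71 = 0.78873.
Under H₀, SE = √(p₀(1−p₀)/n) = √(0.85·0.15/71) = √0.001795775 = 0.042377.
z = (p̂ − p₀)/SE = (56/71 − 0.85)/0.042377 ≈ -1.4458.
From the standard normal, P(Z ≥ z) = 0.9259.

p-value = 0.9259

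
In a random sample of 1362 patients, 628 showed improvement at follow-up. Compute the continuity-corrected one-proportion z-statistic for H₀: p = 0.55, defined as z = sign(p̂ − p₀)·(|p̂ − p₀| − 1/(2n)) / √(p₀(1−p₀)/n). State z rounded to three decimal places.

z = -6.569

With x = 628 successes in n = 1362, p̂ = 0.46109. p̂ − p₀ = -0.088913.
Continuity correction 1/(2n) = 1/2724 = 0.000367.
Corrected numerator: |-0.088913| − 0.000367 = 0.088546.
Null standard error: √(0.55·0.45/1362) = √0.000181718 = 0.013480.
z = −0.088546/0.013480 = -6.569.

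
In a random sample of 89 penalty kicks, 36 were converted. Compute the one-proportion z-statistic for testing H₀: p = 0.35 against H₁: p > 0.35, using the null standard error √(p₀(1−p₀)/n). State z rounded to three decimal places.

With x = 36 successes in n = 89, p̂ = 0.40449.
SE₀ = √(0.35·0.65/89) = 0.050559.
z = (p̂ − p₀)/SE = (0.40449 − 0.35)/0.050559 = 1.078.

z = 1.078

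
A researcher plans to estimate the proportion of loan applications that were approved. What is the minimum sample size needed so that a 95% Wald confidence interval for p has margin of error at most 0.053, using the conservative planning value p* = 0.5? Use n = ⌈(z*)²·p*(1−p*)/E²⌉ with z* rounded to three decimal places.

z* = 1.960 at the 95% level.
p*(1−p*) = 0.50·0.50 = 0.2500.
Required n before rounding: 3.841600 × 0.2500 / 0.053² = 341.901.
Rounding up, n = 342.

n = 342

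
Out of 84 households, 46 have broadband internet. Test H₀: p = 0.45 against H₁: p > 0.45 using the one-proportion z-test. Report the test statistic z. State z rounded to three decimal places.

With x = 46 successes in n = 84, p̂ = 0.54762.
SE₀ = √(0.45·0.55/84) = 0.054281.
Test statistic: z = 0.09762/0.054281 = 1.798.

z = 1.798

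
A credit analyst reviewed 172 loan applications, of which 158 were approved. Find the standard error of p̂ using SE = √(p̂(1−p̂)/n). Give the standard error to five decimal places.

With x = 158 successes in n = 172, p̂ = 0.91860.
p̂(1−p̂) = 0.91860·0.08140 = 0.074774.
SE = √(0.074774/172) = √0.000434733 = 0.02085.

SE = 0.02085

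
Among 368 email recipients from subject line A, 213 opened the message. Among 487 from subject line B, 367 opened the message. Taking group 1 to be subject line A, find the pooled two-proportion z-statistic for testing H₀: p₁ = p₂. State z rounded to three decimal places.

z = -5.418

Sample proportions: p̂₁ = 213/368 = 0.57880 and p̂₂ = 367/487 = 0.75359.
Pooled p̂ = (213+367)/(368+487) = 580/855 = 0.67836.
SE = √[p̂(1−p̂)(1/n₁+1/n₂)] = √[0.67836·0.32164·(1/368+1/487)] ≈ 0.032263.
z = (p̂₁ − p̂₂)/SE = (0.57880 − 0.75359)/0.032263 = -0.17479/0.032263 = -5.418.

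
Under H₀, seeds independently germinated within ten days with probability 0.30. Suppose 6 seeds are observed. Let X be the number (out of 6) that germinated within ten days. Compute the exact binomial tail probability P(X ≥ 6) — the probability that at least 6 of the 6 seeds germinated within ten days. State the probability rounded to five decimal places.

X is binomial with n = 6 and p = 0.30.
P(X ≥ 6) = C(6,6)·0.30^6·0.70^0.
= 0.000729 = 0.00073.

P = 0.00073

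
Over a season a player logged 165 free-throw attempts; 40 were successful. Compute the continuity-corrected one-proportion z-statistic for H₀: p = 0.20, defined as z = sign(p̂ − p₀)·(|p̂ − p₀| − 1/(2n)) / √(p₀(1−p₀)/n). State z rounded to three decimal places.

z = 1.265

p̂ = 40/165 = 0.24242. p̂ − p₀ = 0.042424.
Continuity correction 1/(2n) = 1/330 = 0.003030.
Corrected numerator: |0.042424| − 0.003030 = 0.039394.
Null standard error: √(0.20·0.80/165) = √0.000969697 = 0.031140.
z = +0.039394/0.031140 = 1.265.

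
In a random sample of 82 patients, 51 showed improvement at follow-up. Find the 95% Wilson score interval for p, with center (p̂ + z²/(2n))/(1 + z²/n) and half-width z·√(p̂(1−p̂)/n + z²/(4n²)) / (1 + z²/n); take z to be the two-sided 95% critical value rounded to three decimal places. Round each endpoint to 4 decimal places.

(0.5138, 0.7192)

Here p̂ = 51/82 = 0.62195 and z = 1.960 (z² = 3.841600).
Denominator 1 + z²/n = 1 + 3.841600/82 = 1.046849.
Adjusted center: (0.62195 + z²/(2n))/1.046849 = 0.61649.
Radicand: p̂(1−p̂)/n + z²/(4n²) = 0.002867413 + 0.000142832 = 0.003010245.
Half-width = z·√(radicand)/denom = 1.960·0.054866/1.046849 = 0.10272.
CI: 0.61649 ± 0.10272 = (0.5138, 0.7192).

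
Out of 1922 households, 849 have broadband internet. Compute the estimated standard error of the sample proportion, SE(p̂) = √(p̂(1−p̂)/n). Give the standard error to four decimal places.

SE = 0.0113

The sample proportion is 849/1922 = 0.44173.
p̂(1−p̂) = 0.44173·0.55827 = 0.246605.
SE = √(0.246605/1922) = 0.0113.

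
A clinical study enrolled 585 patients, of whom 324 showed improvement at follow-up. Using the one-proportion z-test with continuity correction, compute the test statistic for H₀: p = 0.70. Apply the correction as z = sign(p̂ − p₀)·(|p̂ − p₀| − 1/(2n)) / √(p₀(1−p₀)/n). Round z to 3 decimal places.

z = -7.669

Sample proportion p̂ = 324/585 = 0.55385. p̂ − p₀ = -0.146154.
1/(2n) = 0.000855.
Corrected numerator: |-0.146154| − 0.000855 = 0.145299.
SE₀ = √(0.70·0.30/585) = 0.018947.
z = −0.145299/0.018947 = -7.669.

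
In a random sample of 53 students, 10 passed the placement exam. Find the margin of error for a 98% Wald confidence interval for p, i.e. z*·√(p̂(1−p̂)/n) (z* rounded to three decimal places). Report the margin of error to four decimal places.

ME = 0.1250

With x = 10 successes in n = 53, p̂ = 0.18868.
SE(p̂) = √(0.18868·0.81132/53) = 0.053743.
The 98% critical value is z* = 2.326.
Margin of error = z*·SE = 2.326 × 0.053743 = 0.1250.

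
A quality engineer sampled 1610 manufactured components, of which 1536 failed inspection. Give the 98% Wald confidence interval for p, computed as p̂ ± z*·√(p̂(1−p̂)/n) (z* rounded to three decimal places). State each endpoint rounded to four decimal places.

The sample proportion is 1536/1610 = 0.95404.
SE(p̂) = √(0.95404·0.04596/1610) = 0.005219.
The 98% critical value is z* = 2.326.
Margin = 2.326·0.005219 = 0.01214.
So the interval runs from 0.9419 to 0.9662.

(0.9419, 0.9662)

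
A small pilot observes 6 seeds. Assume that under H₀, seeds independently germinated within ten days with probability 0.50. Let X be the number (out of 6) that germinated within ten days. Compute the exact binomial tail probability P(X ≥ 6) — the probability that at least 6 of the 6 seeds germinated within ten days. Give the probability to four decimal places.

X is binomial with n = 6 and p = 0.50.
P(X ≥ 6) = C(6,6)·0.50^6·0.50^0.
= 0.015625 = 0.0156.

P = 0.0156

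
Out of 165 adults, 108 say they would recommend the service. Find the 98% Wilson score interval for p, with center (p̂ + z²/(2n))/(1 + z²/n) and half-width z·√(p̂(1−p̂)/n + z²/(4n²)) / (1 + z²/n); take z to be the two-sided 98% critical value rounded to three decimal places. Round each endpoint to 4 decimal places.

Here p̂ = 108/165 = 0.65455 and z = 2.326 (z² = 5.410276).
1 + z²/n = 1.032790.
Center = (0.65455 + 0.016395)/1.032790 = 0.64964.
Radicand: p̂(1−p̂)/n + z²/(4n²) = 0.001370398 + 0.000049681 = 0.001420079.
Half-width = 2.326·√0.001420079/1.032790 = 0.08487.
CI: 0.64964 ± 0.08487 = (0.5648, 0.7345).

(0.5648, 0.7345)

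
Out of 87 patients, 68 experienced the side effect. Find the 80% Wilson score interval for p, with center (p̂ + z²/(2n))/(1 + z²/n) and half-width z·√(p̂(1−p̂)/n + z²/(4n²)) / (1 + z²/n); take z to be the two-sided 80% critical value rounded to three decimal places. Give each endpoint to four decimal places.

(0.7199, 0.8329)

p̂ = 68/87 = 0.78161; z = 1.282, so z² = 1.643524.
Denominator 1 + z²/n = 1 + 1.643524/87 = 1.018891.
Adjusted center: (0.78161 + z²/(2n))/1.018891 = 0.77639.
Radicand: p̂(1−p̂)/n + z²/(4n²) = 0.001962026 + 0.000054285 = 0.002016311.
Half-width = 1.282·√0.002016311/1.018891 = 0.05650.
So the interval runs from 0.7199 to 0.8329.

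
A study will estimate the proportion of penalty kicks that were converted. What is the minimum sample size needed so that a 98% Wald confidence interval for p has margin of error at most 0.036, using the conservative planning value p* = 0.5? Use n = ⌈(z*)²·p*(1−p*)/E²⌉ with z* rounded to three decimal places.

n = 1044

For 98% confidence, z* = 2.326.
p*(1−p*) = 0.2500.
(z*)²·p*(1−p*)/E² = 5.410276·0.2500/0.001296 = 1043.649.
⌈1043.649⌉ = 1044.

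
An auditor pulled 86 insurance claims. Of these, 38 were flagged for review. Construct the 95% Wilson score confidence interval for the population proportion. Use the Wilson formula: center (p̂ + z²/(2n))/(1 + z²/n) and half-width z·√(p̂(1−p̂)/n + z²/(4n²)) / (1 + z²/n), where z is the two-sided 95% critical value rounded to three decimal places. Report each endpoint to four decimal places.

(0.3416, 0.5471)

p̂ = 38/86 = 0.44186; z = 1.960, so z² = 3.841600.
1 + z²/n = 1.044670.
Adjusted center: (0.44186 + z²/(2n))/1.044670 = 0.44435.
Radicand: p̂(1−p̂)/n + z²/(4n²) = 0.002867672 + 0.000129854 = 0.002997526.
Half-width = 1.960·√0.002997526/1.044670 = 0.10272.
Interval: 0.44435 ± 0.10272 → (0.3416, 0.5471).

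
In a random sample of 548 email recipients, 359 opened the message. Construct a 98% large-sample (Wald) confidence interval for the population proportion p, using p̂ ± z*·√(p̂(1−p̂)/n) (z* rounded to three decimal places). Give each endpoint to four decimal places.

Sample proportion p̂ = 359/548 = 0.65511.
SE(p̂) = √(0.65511·0.34489/548) = 0.020305.
The 98% critical value is z* = 2.326.
Margin of error: 2.326 × 0.020305 = 0.04723.
Interval: 0.65511 ± 0.04723 → (0.6079, 0.7023).

(0.6079, 0.7023)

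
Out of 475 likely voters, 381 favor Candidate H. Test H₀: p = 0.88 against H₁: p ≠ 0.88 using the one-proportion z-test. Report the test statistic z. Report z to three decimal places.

p̂ = 381/475 = 0.80211.
Null standard error: √(0.88·0.12/475) = √0.000222316 = 0.014910.
Test statistic: z = -0.07789/0.014910 = -5.224.

z = -5.224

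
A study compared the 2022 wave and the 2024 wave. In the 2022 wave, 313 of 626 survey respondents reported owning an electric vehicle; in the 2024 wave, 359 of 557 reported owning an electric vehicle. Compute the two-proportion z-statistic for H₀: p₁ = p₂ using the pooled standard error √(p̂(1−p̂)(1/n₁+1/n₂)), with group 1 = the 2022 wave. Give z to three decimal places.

Sample proportions: p̂₁ = 313/626 = 0.50000 and p̂₂ = 359/557 = 0.64452.
Pooled p̂ = (313+359)/(626+557) = 672/1183 = 0.56805.
Pooled SE = √[0.2453696·0.00339278] ≈ 0.028853.
z = (p̂₁ − p̂₂)/SE = (0.50000 − 0.64452)/0.028853 = -0.14452/0.028853 = -5.009.

z = -5.009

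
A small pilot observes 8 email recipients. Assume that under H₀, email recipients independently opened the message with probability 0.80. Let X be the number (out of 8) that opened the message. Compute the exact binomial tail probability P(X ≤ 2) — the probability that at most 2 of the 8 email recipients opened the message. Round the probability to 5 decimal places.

P = 0.00123

X ~ Binomial(n=8, p=0.80).
P(X ≤ 2) = C(8,0)·0.80^0·0.20^8 + C(8,1)·0.80^1·0.20^7 + C(8,2)·0.80^2·0.20^6.
= 0.000003 + 0.000082 + 0.001147 = 0.00123.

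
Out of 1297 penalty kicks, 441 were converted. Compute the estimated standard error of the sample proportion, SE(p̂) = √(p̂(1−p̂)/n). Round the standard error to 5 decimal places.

SE = 0.01315

p̂ = 441/1297 = 0.34002.
p̂(1−p̂) = 0.34002·0.65998 = 0.224406.
Dividing by n and taking the root: √0.000173019 = 0.01315.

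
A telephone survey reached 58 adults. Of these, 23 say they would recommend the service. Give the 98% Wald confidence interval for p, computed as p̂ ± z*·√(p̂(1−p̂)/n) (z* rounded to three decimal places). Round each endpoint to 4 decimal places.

(0.2471, 0.5460)

Sample proportion p̂ = 23/58 = 0.39655.
SE(p̂) = √(0.39655·0.60345/58) = 0.064233.
The 98% critical value is z* = 2.326.
Margin = 2.326·0.064233 = 0.14941.
CI: 0.39655 ± 0.14941 = (0.2471, 0.5460).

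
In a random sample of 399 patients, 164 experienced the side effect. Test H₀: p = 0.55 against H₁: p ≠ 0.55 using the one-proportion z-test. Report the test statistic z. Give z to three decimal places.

Sample proportion p̂ = 164/399 = 0.41103.
SE₀ = √(0.55·0.45/399) = 0.024906.
Test statistic: z = -0.13897/0.024906 = -5.580.

z = -5.580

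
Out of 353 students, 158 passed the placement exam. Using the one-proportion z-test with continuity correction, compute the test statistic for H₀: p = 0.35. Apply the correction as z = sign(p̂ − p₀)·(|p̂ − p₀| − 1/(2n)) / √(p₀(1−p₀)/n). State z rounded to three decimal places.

The sample proportion is 158/353 = 0.44759. p̂ − p₀ = 0.097592.
Continuity correction 1/(2n) = 1/706 = 0.001416.
Corrected numerator: |0.097592| − 0.001416 = 0.096176.
Null standard error: √(0.35·0.65/353) = √0.000644476 = 0.025387.
z = +0.096176/0.025387 = 3.788.

z = 3.788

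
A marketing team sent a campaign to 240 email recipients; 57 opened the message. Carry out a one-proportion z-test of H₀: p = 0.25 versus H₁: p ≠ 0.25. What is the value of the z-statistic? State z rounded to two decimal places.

z = -0.45

With x = 57 successes in n = 240, p̂ = 0.23750.
Under H₀, SE = √(p₀(1−p₀)/n) = √(0.25·0.75/240) = √0.000781250 = 0.027951.
z = (p̂ − p₀)/SE = (0.23750 − 0.25)/0.027951 = -0.45.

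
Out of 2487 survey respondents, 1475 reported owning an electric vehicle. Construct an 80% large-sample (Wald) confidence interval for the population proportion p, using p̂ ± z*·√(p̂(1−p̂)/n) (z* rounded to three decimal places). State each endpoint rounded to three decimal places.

The sample proportion is 1475/2487 = 0.59308.
SE = √(p̂(1−p̂)/n) = √(0.241335/2487) = 0.009851.
For 80% confidence, z* = 1.282.
Margin = 1.282·0.009851 = 0.01263.
So the interval runs from 0.580 to 0.606.

(0.580, 0.606)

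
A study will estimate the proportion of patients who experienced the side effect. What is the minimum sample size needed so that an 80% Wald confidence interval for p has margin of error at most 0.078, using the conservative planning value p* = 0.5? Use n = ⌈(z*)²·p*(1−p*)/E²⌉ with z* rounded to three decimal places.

For 80% confidence, z* = 1.282.
p*(1−p*) = 0.50·0.50 = 0.2500.
Required n before rounding: 1.643524 × 0.2500 / 0.078² = 67.535.
⌈67.535⌉ = 68.

n = 68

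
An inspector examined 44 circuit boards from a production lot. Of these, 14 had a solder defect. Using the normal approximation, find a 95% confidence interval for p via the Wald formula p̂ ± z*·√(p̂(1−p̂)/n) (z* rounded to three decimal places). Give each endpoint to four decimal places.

The sample proportion is 14/44 = 0.31818.
SE = √(p̂(1−p̂)/n) = √(0.216942/44) = 0.070218.
z* = 1.960 at the 95% level.
Margin = 1.960·0.070218 = 0.13763.
So the interval runs from 0.1806 to 0.4558.

(0.1806, 0.4558)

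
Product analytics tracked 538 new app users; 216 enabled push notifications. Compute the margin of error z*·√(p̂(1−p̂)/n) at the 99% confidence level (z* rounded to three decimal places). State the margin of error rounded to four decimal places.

The sample proportion is 216/538 = 0.40149.
SE(p̂) = √(0.40149·0.59851/538) = 0.021134.
z* = 2.576 at the 99% level.
So ME = 0.0544.

ME = 0.0544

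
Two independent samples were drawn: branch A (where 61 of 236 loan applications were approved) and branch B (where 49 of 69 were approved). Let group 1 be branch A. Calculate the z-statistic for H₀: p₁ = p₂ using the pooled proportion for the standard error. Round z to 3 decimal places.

p̂₁ = 61/236 = 0.25847, p̂₂ = 49/69 = 0.71014.
Pooled p̂ = (61+49)/(236+69) = 110/305 = 0.36066.
SE = √[p̂(1−p̂)(1/n₁+1/n₂)] = √[0.36066·0.63934·(1/236+1/69)] ≈ 0.065718.
z = -0.45167/0.065718 = -6.873.

z = -6.873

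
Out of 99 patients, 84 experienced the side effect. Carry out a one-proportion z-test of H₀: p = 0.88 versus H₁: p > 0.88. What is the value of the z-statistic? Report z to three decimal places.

Sample proportion p̂ = 84/99 = 0.84848.
Null standard error: √(0.88·0.12/99) = √0.001066667 = 0.032660.
z = (p̂ − p₀)/SE = (0.84848 − 0.88)/0.032660 = -0.965.

z = -0.965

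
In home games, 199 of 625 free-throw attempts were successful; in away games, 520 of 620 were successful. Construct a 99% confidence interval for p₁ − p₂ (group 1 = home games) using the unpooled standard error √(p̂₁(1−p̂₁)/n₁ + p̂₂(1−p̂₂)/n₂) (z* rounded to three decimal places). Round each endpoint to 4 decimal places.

(-0.5816, -0.4591)

p̂₁ = 199/625 = 0.31840, p̂₂ = 520/620 = 0.83871; p̂₁ − p̂₂ = -0.52031.
SE = √(0.000347234 + 0.000218187) = √0.000565421 = 0.023779.
The 99% critical value is z* = 2.576. Margin = 2.576·0.023779 = 0.06125.
So the interval runs from -0.5816 to -0.4591.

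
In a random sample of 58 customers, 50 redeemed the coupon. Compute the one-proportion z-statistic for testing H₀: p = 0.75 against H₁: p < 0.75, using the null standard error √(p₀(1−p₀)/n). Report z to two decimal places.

With x = 50 successes in n = 58, p̂ = 0.86207.
Null standard error: √(0.75·0.25/58) = √0.003232759 = 0.056857.
Test statistic: z = 0.11207/0.056857 = 1.97.

z = 1.97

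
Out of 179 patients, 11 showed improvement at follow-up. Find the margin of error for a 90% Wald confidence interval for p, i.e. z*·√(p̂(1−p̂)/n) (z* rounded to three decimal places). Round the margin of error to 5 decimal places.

ME = 0.02953

The sample proportion is 11/179 = 0.06145.
SE = √(p̂(1−p̂)/n) = √(0.057676/179) = 0.017950.
The 90% critical value is z* = 1.645.
So ME = 0.02953.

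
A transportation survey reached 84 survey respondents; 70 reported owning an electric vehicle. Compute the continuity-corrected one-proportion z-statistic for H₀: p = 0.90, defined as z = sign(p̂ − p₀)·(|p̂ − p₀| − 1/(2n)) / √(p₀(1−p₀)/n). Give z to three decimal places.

z = -1.855

Sample proportion p̂ = 70/84 = 0.83333. p̂ − p₀ = -0.066667.
Continuity correction 1/(2n) = 1/168 = 0.005952.
Corrected numerator: |-0.066667| − 0.005952 = 0.060715.
SE₀ = √(0.90·0.10/84) = 0.032733.
z = −0.060715/0.032733 = -1.855.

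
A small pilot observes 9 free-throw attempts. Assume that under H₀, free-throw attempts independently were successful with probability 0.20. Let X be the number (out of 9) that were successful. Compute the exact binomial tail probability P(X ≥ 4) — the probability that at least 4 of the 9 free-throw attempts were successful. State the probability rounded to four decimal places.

P = 0.0856

X ~ Binomial(n=9, p=0.20).
P(X ≥ 4) = Σ_{j=4}^{9} C(9,j)·0.20^j·0.80^{9−j}.
= 0.066060 + 0.016515 + 0.002753 + 0.000295 + 0.000018 + 0.000001 = 0.0856.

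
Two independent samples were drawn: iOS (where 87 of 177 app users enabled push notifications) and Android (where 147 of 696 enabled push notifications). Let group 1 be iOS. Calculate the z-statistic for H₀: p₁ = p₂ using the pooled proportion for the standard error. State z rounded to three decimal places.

z = 7.518

Sample proportions: p̂₁ = 87/177 = 0.49153 and p̂₂ = 147/696 = 0.21121.
Pooled p̂ = (87+147)/(177+696) = 234/873 = 0.26804.
Pooled SE = √[0.1961951·0.00708650] ≈ 0.037287.
z = (p̂₁ − p̂₂)/SE = (0.49153 − 0.21121)/0.037287 = 0.28032/0.037287 = 7.518.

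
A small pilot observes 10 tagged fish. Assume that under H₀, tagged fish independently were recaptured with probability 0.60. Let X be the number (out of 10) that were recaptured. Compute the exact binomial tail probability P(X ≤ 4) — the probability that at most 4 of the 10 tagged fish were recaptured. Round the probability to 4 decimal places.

P = 0.1662

X ~ Binomial(n=10, p=0.60).
P(X ≤ 4) = Σ_{j=0}^{4} C(10,j)·0.60^j·0.40^{10−j}.
= 0.000105 + 0.001573 + 0.010617 + 0.042467 + 0.111477 = 0.1662.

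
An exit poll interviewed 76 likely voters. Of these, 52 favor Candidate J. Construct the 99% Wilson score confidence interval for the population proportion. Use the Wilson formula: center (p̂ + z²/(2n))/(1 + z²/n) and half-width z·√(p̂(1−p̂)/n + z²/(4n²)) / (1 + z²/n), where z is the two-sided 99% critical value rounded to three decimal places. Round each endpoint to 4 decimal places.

(0.5369, 0.8020)

p̂ = 52/76 = 0.68421; z = 2.576, so z² = 6.635776.
1 + z²/n = 1.087313.
Center = (0.68421 + 0.043656)/1.087313 = 0.66942.
Radicand: p̂(1−p̂)/n + z²/(4n²) = 0.002842980 + 0.000287213 = 0.003130193.
Half-width = 2.576·√0.003130193/1.087313 = 0.13255.
CI: 0.66942 ± 0.13255 = (0.5369, 0.8020).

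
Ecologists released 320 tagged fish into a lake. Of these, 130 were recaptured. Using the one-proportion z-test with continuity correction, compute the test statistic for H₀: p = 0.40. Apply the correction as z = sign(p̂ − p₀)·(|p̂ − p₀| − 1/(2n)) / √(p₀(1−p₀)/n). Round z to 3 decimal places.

z = 0.171

The sample proportion is 130/320 = 0.40625. p̂ − p₀ = 0.006250.
Continuity correction 1/(2n) = 1/640 = 0.001563.
Corrected numerator: |0.006250| − 0.001563 = 0.004687.
Null standard error: √(0.40·0.60/320) = √0.000750000 = 0.027386.
z = (+)0.004687/0.027386 = 0.171.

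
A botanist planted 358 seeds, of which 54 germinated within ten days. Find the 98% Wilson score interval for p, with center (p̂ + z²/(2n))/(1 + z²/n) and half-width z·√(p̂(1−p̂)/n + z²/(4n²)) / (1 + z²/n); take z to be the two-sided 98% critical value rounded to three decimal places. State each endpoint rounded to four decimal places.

(0.1121, 0.2000)

p̂ = 54/358 = 0.15084; z = 2.326, so z² = 5.410276.
Denominator 1 + z²/n = 1 + 5.410276/358 = 1.015113.
Center = (0.15084 + 0.007556)/1.015113 = 0.15604.
Radicand: p̂(1−p̂)/n + z²/(4n²) = 0.000357782 + 0.000010553 = 0.000368335.
Half-width = z·√(radicand)/denom = 2.326·0.019192/1.015113 = 0.04398.
Interval: 0.15604 ± 0.04398 → (0.1121, 0.2000).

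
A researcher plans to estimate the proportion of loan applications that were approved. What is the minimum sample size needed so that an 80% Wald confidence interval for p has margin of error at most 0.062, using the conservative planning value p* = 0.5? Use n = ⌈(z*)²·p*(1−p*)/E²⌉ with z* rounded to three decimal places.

z* = 1.282 at the 80% level.
p*(1−p*) = 0.2500.
(z*)²·p*(1−p*)/E² = 1.643524·0.2500/0.003844 = 106.889.
⌈106.889⌉ = 107.

n = 107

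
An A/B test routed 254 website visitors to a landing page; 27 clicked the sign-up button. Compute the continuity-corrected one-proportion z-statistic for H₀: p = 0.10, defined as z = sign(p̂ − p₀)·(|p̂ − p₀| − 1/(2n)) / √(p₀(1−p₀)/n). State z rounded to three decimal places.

z = 0.230

The sample proportion is 27/254 = 0.10630. p̂ − p₀ = 0.006299.
1/(2n) = 0.001969.
Corrected numerator: |0.006299| − 0.001969 = 0.004330.
Null standard error: √(0.10·0.90/254) = √0.000354331 = 0.018824.
z = (+)0.004330/0.018824 = 0.230.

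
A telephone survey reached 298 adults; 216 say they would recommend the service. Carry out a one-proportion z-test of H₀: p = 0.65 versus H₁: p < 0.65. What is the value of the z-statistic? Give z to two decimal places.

z = 2.71

The sample proportion is 216/298 = 0.72483.
Under H₀, SE = √(p₀(1−p₀)/n) = √(0.65·0.35/298) = √0.000763423 = 0.027630.
Test statistic: z = 0.07483/0.027630 = 2.71.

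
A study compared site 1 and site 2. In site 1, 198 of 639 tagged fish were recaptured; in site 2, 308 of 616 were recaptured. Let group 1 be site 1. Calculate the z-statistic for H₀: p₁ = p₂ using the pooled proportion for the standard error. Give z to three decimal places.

z = -6.865

p̂₁ = 198/639 = 0.30986, p̂₂ = 308/616 = 0.50000.
Pooling: p̂ = 506/1255 = 0.40319.
SE = √[p̂(1−p̂)(1/n₁+1/n₂)] = √[0.40319·0.59681·(1/639+1/616)] ≈ 0.027698.
z = -0.19014/0.027698 = -6.865.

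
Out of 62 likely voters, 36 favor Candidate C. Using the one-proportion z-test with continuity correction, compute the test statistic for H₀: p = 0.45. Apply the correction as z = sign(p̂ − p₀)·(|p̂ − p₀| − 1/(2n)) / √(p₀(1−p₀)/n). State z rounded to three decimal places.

z = 1.940

The sample proportion is 36/62 = 0.58065. p̂ − p₀ = 0.130645.
Continuity correction 1/(2n) = 1/124 = 0.008065.
Corrected numerator: |0.130645| − 0.008065 = 0.122580.
Null standard error: √(0.45·0.55/62) = √0.003991935 = 0.063182.
z = +0.122580/0.063182 = 1.940.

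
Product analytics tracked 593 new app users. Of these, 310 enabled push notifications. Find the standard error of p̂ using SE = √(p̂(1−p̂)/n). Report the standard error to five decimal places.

With x = 310 successes in n = 593, p̂ = 0.52277.
p̂(1−p̂) = 0.249482.
SE = √(0.249482/593) = √0.000420712 = 0.02051.

SE = 0.02051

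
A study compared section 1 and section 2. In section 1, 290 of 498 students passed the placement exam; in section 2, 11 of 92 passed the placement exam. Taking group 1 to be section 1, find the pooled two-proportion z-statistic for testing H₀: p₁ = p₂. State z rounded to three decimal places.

z = 8.158

Sample proportions: p̂₁ = 290/498 = 0.58233 and p̂₂ = 11/92 = 0.11957.
Pooled p̂ = (290+11)/(498+92) = 301/590 = 0.51017.
Pooled SE = √[0.2498966·0.01287760] ≈ 0.056728.
z = 0.46276/0.056728 = 8.158.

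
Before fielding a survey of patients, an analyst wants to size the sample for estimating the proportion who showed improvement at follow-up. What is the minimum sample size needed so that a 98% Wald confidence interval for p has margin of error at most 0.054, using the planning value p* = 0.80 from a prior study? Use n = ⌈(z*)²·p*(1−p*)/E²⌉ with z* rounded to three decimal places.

n = 297

For 98% confidence, z* = 2.326.
p*(1−p*) = 0.80·0.20 = 0.1600.
(z*)²·p*(1−p*)/E² = 5.410276·0.1600/0.002916 = 296.860.
⌈296.860⌉ = 297.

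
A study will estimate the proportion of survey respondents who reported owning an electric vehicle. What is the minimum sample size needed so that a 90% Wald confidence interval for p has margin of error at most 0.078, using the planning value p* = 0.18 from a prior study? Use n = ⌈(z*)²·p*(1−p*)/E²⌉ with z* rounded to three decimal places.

z* = 1.645 at the 90% level.
p*(1−p*) = 0.1476.
(z*)²·p*(1−p*)/E² = 2.706025·0.1476/0.006084 = 65.649.
Rounding up, n = 66.

n = 66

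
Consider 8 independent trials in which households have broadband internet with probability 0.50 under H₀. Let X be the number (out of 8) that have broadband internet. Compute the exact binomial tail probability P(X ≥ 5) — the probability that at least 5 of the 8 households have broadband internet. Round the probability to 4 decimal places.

P = 0.3633

X ~ Binomial(n=8, p=0.50).
P(X ≥ 5) = C(8,5)·0.50^5·0.50^3 + C(8,6)·0.50^6·0.50^2 + C(8,7)·0.50^7·0.50^1 + C(8,8)·0.50^8·0.50^0.
= 0.218750 + 0.109375 + 0.031250 + 0.003906 = 0.3633.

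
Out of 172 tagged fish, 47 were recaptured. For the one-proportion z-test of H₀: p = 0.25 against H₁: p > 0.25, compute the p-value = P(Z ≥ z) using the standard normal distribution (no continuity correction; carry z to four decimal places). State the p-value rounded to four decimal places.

p-value = 0.2406

Sample proportion p̂ = 47/172 = 0.27326.
SE₀ = √(0.25·0.75/172) = 0.033017.
z = (p̂ − p₀)/SE = (47/172 − 0.25)/0.033017 ≈ 0.7044.
p-value = P(Z ≥ z) with z = 0.7044 → 0.2406.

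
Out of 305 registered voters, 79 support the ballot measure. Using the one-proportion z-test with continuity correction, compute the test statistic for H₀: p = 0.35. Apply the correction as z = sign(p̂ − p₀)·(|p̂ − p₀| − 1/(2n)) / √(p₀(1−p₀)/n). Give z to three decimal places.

p̂ = 79/305 = 0.25902. p̂ − p₀ = -0.090984.
Continuity correction 1/(2n) = 1/610 = 0.001639.
Corrected numerator: |-0.090984| − 0.001639 = 0.089345.
Under H₀, SE = √(p₀(1−p₀)/n) = √(0.35·0.65/305) = √0.000745902 = 0.027311.
z = −0.089345/0.027311 = -3.271.

z = -3.271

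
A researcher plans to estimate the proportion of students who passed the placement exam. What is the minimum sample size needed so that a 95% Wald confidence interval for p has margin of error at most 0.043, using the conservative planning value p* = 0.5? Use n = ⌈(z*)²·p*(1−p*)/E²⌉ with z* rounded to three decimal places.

z* = 1.960 at the 95% level.
p*(1−p*) = 0.2500.
Required n before rounding: 3.841600 × 0.2500 / 0.043² = 519.416.
⌈519.416⌉ = 520.

n = 520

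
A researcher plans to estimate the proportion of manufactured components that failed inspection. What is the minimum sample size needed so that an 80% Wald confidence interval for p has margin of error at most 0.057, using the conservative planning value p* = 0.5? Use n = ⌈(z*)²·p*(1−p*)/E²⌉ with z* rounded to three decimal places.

n = 127

The 80% critical value is z* = 1.282.
p*(1−p*) = 0.50·0.50 = 0.2500.
(z*)²·p*(1−p*)/E² = 1.643524·0.2500/0.003249 = 126.464.
⌈126.464⌉ = 127.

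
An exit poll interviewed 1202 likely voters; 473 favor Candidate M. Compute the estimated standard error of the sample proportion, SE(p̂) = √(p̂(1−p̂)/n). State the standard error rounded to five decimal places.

The sample proportion is 473/1202 = 0.39351.
p̂(1−p̂) = 0.39351·0.60649 = 0.238660.
Dividing by n and taking the root: √0.000198552 = 0.01409.

SE = 0.01409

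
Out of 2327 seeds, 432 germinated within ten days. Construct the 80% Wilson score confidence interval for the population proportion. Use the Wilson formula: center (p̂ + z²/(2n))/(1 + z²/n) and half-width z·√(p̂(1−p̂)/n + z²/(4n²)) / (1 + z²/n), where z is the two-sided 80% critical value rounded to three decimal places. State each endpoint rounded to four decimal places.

(0.1755, 0.1962)

p̂ = 432/2327 = 0.18565; z = 1.282, so z² = 1.643524.
1 + z²/n = 1.000706.
Adjusted center: (0.18565 + z²/(2n))/1.000706 = 0.18587.
Radicand: p̂(1−p̂)/n + z²/(4n²) = 0.000064969 + 0.000000076 = 0.000065045.
Half-width = 1.282·√0.000065045/1.000706 = 0.01033.
So the interval runs from 0.1755 to 0.1962.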